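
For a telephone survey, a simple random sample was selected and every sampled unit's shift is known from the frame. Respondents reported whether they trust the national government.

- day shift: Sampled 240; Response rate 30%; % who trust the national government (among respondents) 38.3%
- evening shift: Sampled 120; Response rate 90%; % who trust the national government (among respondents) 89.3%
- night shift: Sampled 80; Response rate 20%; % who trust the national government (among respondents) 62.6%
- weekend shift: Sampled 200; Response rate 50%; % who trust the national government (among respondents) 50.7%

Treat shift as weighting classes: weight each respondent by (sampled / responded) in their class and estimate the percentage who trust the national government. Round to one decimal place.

Inverse-response-rate weighting restores each class to its sampled count, so class totals weight by n_sampled:
  day shift: 240 × 38.3 = 9192
  evening shift: 120 × 89.3 = 10,716
  night shift: 80 × 62.6 = 5008
  weekend shift: 200 × 50.7 = 10,140
Adjusted estimate = 35,056 / 640 = 54.775 → 54.8%.

54.8%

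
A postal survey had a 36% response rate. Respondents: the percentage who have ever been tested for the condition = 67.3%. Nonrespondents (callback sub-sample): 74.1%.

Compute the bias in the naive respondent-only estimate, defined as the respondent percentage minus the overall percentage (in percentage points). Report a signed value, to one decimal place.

-4.4 percentage points

Nonresponse fraction = 1 − 0.36 = 0.64.
Bias = (nonresponse fraction) × (respondent percentage − nonrespondent percentage)
     = 0.64 × (67.3 − 74.1) = 0.64 × -6.8 = -4.352.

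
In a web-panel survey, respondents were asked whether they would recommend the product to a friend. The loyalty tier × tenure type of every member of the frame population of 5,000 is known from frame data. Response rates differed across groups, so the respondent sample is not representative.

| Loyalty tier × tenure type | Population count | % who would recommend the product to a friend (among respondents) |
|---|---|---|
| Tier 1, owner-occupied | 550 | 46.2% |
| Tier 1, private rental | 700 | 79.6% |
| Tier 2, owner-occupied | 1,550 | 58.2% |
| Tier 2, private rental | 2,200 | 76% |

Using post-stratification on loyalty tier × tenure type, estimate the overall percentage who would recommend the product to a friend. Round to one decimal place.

Weight each group's respondent value by its population share:
  Tier 1, owner-occupied: (550/5,000) × 46.2 = 5.082
  Tier 1, private rental: (700/5,000) × 79.6 = 11.144
  Tier 2, owner-occupied: (1,550/5,000) × 58.2 = 18.042
  Tier 2, private rental: (2,200/5,000) × 76 = 33.44
Post-stratified estimate = 67.708 → 67.7%.

67.7%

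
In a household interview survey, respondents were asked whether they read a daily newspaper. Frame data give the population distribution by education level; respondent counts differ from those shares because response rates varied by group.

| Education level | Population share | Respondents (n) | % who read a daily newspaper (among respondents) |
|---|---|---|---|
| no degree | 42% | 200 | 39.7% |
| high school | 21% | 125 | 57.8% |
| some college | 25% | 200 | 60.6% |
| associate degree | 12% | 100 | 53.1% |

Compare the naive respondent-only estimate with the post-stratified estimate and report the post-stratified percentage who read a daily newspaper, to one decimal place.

Naive respondent-only estimate (weights = respondent counts):
  (200/625)×39.7 + (125/625)×57.8 + (200/625)×60.6 + (100/625)×53.1 = 52.152%
Post-stratifying to population shares instead:
  0.42×39.7 + 0.21×57.8 + 0.25×60.6 + 0.12×53.1 = 50.334%

50.3%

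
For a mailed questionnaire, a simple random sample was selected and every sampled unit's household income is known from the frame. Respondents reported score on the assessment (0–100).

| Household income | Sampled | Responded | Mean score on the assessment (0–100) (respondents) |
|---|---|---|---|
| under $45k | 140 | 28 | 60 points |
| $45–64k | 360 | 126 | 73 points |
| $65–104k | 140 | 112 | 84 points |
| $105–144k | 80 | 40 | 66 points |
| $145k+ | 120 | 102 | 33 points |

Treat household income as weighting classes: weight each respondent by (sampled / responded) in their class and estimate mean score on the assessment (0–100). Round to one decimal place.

66.3

Response rates by class: under $45k 28/140 = 20%, $45–64k 126/360 = 35%, $65–104k 112/140 = 80%, $105–144k 40/80 = 50%, $145k+ 102/120 = 85%.
Weighting each respondent by the inverse class response rate inflates each class back to its sampled size, so the class weight is n_sampled:
  under $45k: 140 × 60 = 8400
  $45–64k: 360 × 73 = 26,280
  $65–104k: 140 × 84 = 11,760
  $105–144k: 80 × 66 = 5280
  $145k+: 120 × 33 = 3960
Adjusted estimate = 55,680 / 840 = 66.2857 → 66.3.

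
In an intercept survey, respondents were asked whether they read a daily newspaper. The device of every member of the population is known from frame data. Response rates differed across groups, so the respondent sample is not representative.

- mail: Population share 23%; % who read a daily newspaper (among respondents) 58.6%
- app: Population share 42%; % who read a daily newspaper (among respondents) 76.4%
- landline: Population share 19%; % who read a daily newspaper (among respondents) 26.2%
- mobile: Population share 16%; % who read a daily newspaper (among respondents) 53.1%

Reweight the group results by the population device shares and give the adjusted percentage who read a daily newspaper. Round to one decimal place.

Weight each group's respondent value by its population share:
  mail: 0.23 × 58.6 = 13.478
  app: 0.42 × 76.4 = 32.088
  landline: 0.19 × 26.2 = 4.978
  mobile: 0.16 × 53.1 = 8.496
Post-stratified estimate = 59.04 → 59.0%.

59.0%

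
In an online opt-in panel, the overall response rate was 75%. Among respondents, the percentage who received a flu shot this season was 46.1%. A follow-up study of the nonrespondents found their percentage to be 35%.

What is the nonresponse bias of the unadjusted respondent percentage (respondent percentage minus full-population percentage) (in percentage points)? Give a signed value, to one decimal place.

+2.8 percentage points

Nonresponse fraction = 1 − 0.75 = 0.25.
Bias = (nonresponse fraction) × (respondent percentage − nonrespondent percentage)
     = 0.25 × (46.1 − 35) = 0.25 × 11.1 = 2.775.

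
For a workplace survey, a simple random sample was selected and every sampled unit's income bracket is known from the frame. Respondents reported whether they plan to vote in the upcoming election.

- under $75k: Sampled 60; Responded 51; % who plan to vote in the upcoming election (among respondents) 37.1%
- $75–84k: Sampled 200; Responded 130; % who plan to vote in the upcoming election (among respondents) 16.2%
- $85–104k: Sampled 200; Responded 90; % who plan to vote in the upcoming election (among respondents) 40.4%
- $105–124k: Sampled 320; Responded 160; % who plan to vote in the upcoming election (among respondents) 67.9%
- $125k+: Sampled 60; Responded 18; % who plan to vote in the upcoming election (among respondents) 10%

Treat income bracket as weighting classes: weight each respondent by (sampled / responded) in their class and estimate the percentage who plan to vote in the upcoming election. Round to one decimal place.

42.7%

Class response rates: under $75k 51/60 = 85%, $75–84k 130/200 = 65%, $85–104k 90/200 = 45%, $105–124k 160/320 = 50%, $125k+ 18/60 = 30%.
Inverse-response-rate weighting restores each class to its sampled count, so class totals weight by n_sampled:
  under $75k: 60 × 37.1 = 2226
  $75–84k: 200 × 16.2 = 3240
  $85–104k: 200 × 40.4 = 8080
  $105–124k: 320 × 67.9 = 21,728
  $125k+: 60 × 10 = 600
Adjusted estimate = 35,874 / 840 = 42.7071 → 42.7%.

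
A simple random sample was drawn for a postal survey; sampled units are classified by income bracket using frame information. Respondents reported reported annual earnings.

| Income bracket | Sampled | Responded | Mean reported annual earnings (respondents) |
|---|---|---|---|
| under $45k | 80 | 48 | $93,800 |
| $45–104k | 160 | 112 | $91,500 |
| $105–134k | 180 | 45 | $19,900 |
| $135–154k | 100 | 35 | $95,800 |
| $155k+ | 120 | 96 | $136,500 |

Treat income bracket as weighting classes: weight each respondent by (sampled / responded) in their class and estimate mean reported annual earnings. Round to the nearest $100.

Response rates by class: under $45k 48/80 = 60%, $45–104k 112/160 = 70%, $105–134k 45/180 = 25%, $135–154k 35/100 = 35%, $155k+ 96/120 = 80%.
Weighting each respondent by the inverse class response rate inflates each class back to its sampled size, so the class weight is n_sampled:
  under $45k: 80 × 93,800 = 7,504,000
  $45–104k: 160 × 91,500 = 14,640,000
  $105–134k: 180 × 19,900 = 3,582,000
  $135–154k: 100 × 95,800 = 9,580,000
  $155k+: 120 × 136,500 = 16,380,000
Adjusted estimate = 51,686,000 / 640 = 80759.4 → $80,800.

$80,800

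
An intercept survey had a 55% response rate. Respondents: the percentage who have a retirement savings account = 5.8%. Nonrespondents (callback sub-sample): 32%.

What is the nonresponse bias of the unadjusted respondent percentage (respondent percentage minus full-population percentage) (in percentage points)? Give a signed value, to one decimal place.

-11.8 percentage points

Nonresponse fraction = 1 − 0.55 = 0.45.
Bias = (nonresponse fraction) × (respondent percentage − nonrespondent percentage)
     = 0.45 × (5.8 − 32) = 0.45 × -26.2 = -11.79.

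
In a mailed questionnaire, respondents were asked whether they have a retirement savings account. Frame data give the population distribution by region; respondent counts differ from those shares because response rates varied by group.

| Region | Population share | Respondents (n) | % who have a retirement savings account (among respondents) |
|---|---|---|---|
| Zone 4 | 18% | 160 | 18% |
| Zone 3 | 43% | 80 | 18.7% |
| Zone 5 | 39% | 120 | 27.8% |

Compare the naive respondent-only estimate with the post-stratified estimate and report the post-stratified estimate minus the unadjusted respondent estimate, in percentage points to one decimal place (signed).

Naive respondent-only estimate (weights = respondent counts):
  (160/360)×18 + (80/360)×18.7 + (120/360)×27.8 = 21.4222%
Post-stratified estimate weights by population shares:
  0.18×18 + 0.43×18.7 + 0.39×27.8 = 22.123%
Difference = 22.123 − 21.4222 = 0.7008 pp.

+0.7 percentage points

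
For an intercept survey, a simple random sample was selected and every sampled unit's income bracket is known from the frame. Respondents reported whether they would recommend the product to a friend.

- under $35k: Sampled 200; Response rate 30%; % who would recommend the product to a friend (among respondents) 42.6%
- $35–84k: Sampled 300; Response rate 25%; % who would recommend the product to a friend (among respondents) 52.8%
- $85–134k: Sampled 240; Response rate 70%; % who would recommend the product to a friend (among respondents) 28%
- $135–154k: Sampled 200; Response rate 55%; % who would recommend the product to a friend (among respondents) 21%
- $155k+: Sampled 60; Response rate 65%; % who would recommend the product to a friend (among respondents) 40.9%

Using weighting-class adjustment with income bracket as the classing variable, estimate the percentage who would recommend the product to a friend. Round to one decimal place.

Inverse-response-rate weighting restores each class to its sampled count, so class totals weight by n_sampled:
  under $35k: 200 × 42.6 = 8520
  $35–84k: 300 × 52.8 = 15,840
  $85–134k: 240 × 28 = 6720
  $135–154k: 200 × 21 = 4200
  $155k+: 60 × 40.9 = 2454
Adjusted estimate = 37,734 / 1,000 = 37.734 → 37.7%.

37.7%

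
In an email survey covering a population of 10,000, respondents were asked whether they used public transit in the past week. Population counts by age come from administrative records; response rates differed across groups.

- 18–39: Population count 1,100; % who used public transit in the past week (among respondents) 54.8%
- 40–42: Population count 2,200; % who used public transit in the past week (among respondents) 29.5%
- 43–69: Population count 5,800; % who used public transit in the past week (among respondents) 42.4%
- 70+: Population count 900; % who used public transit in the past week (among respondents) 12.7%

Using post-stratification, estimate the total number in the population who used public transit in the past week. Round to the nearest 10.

Apply each group's respondent rate to its population count:
  18–39: 1,100 × 54.8% = 602.8
  40–42: 2,200 × 29.5% = 649
  43–69: 5,800 × 42.4% = 2459.2
  70+: 900 × 12.7% = 114.3
Estimated total = 3825.3 → 3,830.

3,830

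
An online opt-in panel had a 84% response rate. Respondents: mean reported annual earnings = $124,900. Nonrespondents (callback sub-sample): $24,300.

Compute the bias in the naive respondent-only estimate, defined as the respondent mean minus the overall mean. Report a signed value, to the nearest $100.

Nonresponse fraction = 1 − 0.84 = 0.16.
Bias = (nonresponse fraction) × (respondent mean − nonrespondent mean)
     = 0.16 × (124,900 − 24,300) = 0.16 × 100,600 = 16,096.

+$16,100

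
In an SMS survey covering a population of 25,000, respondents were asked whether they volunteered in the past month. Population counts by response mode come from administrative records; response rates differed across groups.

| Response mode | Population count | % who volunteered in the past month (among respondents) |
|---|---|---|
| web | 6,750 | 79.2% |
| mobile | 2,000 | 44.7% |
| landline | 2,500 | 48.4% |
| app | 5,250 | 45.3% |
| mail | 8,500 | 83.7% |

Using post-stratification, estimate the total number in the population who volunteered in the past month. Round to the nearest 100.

Apply each group's respondent rate to its population count:
  web: 6,750 × 79.2% = 5346
  mobile: 2,000 × 44.7% = 894
  landline: 2,500 × 48.4% = 1210
  app: 5,250 × 45.3% = 2378.25
  mail: 8,500 × 83.7% = 7114.5
Estimated total = 16942.8 → 16,900.

16,900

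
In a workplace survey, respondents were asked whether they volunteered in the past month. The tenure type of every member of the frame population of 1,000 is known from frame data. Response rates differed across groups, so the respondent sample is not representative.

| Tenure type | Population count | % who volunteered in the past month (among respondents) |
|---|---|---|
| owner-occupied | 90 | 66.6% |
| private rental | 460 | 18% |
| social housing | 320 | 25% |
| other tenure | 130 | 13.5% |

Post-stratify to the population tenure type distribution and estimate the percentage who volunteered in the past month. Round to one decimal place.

24.0%

Each cell contributes population-share × respondent value:
  owner-occupied: (90/1,000) × 66.6 = 5.994
  private rental: (460/1,000) × 18 = 8.28
  social housing: (320/1,000) × 25 = 8
  other tenure: (130/1,000) × 13.5 = 1.755
Post-stratified estimate = 24.029 → 24.0%.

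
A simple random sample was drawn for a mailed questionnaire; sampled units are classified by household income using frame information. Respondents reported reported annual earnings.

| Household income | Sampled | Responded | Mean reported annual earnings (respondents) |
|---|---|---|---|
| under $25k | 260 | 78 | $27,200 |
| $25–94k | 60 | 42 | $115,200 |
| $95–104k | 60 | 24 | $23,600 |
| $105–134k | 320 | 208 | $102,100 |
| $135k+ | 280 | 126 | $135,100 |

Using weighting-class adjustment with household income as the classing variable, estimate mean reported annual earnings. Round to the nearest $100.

Class response rates: under $25k 78/260 = 30%, $25–94k 42/60 = 70%, $95–104k 24/60 = 40%, $105–134k 208/320 = 65%, $135k+ 126/280 = 45%.
With weight = n_sampled/n_responded per class, the weighted class total is n_sampled:
  under $25k: 260 × 27,200 = 7,072,000
  $25–94k: 60 × 115,200 = 6,912,000
  $95–104k: 60 × 23,600 = 1,416,000
  $105–134k: 320 × 102,100 = 32,672,000
  $135k+: 280 × 135,100 = 37,828,000
Adjusted estimate = 85,900,000 / 980 = 87653.1 → $87,700.

$87,700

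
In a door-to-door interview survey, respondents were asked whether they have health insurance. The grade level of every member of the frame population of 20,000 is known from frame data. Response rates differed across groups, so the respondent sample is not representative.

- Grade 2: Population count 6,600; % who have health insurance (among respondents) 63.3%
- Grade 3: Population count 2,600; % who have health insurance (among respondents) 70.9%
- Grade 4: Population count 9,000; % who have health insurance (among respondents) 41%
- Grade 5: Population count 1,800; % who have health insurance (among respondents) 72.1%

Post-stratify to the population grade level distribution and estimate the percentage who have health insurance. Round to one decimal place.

55.0%

Each cell contributes population-share × respondent value:
  Grade 2: (6,600/20,000) × 63.3 = 20.889
  Grade 3: (2,600/20,000) × 70.9 = 9.217
  Grade 4: (9,000/20,000) × 41 = 18.45
  Grade 5: (1,800/20,000) × 72.1 = 6.489
Post-stratified estimate = 55.045 → 55.0%.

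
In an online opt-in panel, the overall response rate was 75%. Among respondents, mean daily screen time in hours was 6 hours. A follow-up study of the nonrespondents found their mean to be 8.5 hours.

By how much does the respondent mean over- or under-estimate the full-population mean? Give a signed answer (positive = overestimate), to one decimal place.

-0.6

Nonresponse fraction = 1 − 0.75 = 0.25.
Bias = (nonresponse fraction) × (respondent mean − nonrespondent mean)
     = 0.25 × (6 − 8.5) = 0.25 × -2.5 = -0.625.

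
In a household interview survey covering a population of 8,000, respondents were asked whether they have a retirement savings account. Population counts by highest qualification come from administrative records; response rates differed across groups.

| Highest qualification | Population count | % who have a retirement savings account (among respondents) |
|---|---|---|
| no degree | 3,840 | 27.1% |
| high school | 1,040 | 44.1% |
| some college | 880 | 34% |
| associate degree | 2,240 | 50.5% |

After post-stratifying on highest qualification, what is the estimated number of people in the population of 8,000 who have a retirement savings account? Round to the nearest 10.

Each cell contributes its population count × the respondent rate:
  no degree: 3,840 × 27.1% = 1040.64
  high school: 1,040 × 44.1% = 458.64
  some college: 880 × 34% = 299.2
  associate degree: 2,240 × 50.5% = 1131.2
Estimated total = 2929.68 → 2,930.

2,930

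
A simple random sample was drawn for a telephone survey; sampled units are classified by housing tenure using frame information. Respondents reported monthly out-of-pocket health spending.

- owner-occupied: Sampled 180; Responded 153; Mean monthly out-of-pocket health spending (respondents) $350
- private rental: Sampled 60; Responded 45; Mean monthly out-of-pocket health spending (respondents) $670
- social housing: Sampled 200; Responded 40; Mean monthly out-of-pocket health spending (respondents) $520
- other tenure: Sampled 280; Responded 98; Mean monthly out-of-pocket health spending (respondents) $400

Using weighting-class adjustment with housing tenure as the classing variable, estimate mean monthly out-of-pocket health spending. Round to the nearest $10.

$440

Response rates by class: owner-occupied 153/180 = 85%, private rental 45/60 = 75%, social housing 40/200 = 20%, other tenure 98/280 = 35%.
Inverse-response-rate weighting restores each class to its sampled count, so class totals weight by n_sampled:
  owner-occupied: 180 × 350 = 63,000
  private rental: 60 × 670 = 40,200
  social housing: 200 × 520 = 104,000
  other tenure: 280 × 400 = 112,000
Adjusted estimate = 319,200 / 720 = 443.333 → $440.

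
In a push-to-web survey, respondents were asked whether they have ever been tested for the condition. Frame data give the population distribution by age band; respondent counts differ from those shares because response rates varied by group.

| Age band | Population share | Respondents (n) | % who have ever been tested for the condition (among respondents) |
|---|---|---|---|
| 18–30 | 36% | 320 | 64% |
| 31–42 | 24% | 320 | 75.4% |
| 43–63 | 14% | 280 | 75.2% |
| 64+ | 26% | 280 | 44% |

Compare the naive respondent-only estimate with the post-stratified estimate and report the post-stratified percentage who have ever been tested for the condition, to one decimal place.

63.1%

Naive respondent-only estimate (weights = respondent counts):
  (320/1200)×64 + (320/1200)×75.4 + (280/1200)×75.2 + (280/1200)×44 = 64.9867%
Post-stratified estimate weights by population shares:
  0.36×64 + 0.24×75.4 + 0.14×75.2 + 0.26×44 = 63.104%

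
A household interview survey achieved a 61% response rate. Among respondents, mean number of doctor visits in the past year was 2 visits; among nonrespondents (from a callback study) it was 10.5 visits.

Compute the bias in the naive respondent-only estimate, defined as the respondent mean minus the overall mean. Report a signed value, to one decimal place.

Nonresponse fraction = 1 − 0.61 = 0.39.
Bias = (nonresponse fraction) × (respondent mean − nonrespondent mean)
     = 0.39 × (2 − 10.5) = 0.39 × -8.5 = -3.315.

-3.3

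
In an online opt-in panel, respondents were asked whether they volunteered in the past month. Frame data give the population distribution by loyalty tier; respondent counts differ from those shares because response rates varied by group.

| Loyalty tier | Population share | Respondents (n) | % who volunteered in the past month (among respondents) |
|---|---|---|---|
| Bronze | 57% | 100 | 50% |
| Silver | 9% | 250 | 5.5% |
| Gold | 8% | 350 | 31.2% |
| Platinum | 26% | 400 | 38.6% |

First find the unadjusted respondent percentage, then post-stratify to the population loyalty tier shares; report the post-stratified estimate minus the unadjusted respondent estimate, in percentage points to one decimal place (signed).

+11.8 percentage points

Unadjusted (pooled respondent) estimate weights by respondent counts:
  (100/1100)×50 + (250/1100)×5.5 + (350/1100)×31.2 + (400/1100)×38.6 = 29.7591%
Post-stratified estimate weights by population shares:
  0.57×50 + 0.09×5.5 + 0.08×31.2 + 0.26×38.6 = 41.527%
Difference = 41.527 − 29.7591 = 11.7679 pp.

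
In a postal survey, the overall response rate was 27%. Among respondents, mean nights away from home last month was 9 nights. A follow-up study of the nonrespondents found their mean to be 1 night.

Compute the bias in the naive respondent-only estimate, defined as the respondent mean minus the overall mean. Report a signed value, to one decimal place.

Nonresponse fraction = 1 − 0.27 = 0.73.
Bias = (nonresponse fraction) × (respondent mean − nonrespondent mean)
     = 0.73 × (9 − 1) = 0.73 × 8 = 5.84.

+5.8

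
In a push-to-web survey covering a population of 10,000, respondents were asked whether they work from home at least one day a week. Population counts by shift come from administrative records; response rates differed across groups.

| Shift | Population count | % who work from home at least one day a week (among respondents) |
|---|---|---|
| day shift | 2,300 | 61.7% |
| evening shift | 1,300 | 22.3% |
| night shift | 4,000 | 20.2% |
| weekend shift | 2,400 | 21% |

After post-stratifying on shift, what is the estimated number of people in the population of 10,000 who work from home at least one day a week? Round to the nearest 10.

3,020

Apply each group's respondent rate to its population count:
  day shift: 2,300 × 61.7% = 1419.1
  evening shift: 1,300 × 22.3% = 289.9
  night shift: 4,000 × 20.2% = 808
  weekend shift: 2,400 × 21% = 504
Estimated total = 3021 → 3,020.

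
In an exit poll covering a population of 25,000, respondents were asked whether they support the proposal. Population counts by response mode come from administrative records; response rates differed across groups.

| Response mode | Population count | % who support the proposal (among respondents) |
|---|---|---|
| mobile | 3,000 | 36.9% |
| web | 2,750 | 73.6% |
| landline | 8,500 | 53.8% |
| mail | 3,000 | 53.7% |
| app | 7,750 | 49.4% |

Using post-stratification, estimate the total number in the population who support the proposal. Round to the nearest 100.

13,100

Apply each group's respondent rate to its population count:
  mobile: 3,000 × 36.9% = 1107
  web: 2,750 × 73.6% = 2024
  landline: 8,500 × 53.8% = 4573
  mail: 3,000 × 53.7% = 1611
  app: 7,750 × 49.4% = 3828.5
Estimated total = 13143.5 → 13,100.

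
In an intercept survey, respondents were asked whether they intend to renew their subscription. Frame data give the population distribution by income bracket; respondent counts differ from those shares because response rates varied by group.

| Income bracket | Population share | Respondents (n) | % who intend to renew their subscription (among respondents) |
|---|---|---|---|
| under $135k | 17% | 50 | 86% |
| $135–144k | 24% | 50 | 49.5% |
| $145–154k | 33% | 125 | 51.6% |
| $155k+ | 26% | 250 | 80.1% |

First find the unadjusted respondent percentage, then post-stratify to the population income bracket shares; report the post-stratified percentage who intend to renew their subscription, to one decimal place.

64.4%

Without adjustment, the pooled respondent share is:
  (50/475)×86 + (50/475)×49.5 + (125/475)×51.6 + (250/475)×80.1 = 70%
Post-stratifying to population shares instead:
  0.17×86 + 0.24×49.5 + 0.33×51.6 + 0.26×80.1 = 64.354%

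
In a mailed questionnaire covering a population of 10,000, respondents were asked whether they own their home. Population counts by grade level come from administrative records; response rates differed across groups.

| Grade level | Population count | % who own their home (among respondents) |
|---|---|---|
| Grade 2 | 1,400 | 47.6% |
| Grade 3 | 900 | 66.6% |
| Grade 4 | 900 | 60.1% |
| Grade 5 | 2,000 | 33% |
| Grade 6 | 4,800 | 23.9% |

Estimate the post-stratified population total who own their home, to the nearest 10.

Estimated count per cell = population count × respondent percentage:
  Grade 2: 1,400 × 47.6% = 666.4
  Grade 3: 900 × 66.6% = 599.4
  Grade 4: 900 × 60.1% = 540.9
  Grade 5: 2,000 × 33% = 660
  Grade 6: 4,800 × 23.9% = 1147.2
Estimated total = 3613.9 → 3,610.

3,610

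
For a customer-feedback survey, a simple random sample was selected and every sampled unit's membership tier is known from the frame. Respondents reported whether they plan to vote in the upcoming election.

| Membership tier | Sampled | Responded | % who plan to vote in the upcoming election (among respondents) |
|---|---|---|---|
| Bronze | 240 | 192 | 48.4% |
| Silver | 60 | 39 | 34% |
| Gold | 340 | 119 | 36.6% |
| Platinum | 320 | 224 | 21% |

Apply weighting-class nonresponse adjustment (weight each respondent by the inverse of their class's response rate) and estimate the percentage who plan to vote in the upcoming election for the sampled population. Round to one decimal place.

Class response rates: Bronze 192/240 = 80%, Silver 39/60 = 65%, Gold 119/340 = 35%, Platinum 224/320 = 70%.
Each respondent's weight = sampled/responded in their class; summing within a class gives n_sampled, so:
  Bronze: 240 × 48.4 = 11,616
  Silver: 60 × 34 = 2040
  Gold: 340 × 36.6 = 12,444
  Platinum: 320 × 21 = 6720
Adjusted estimate = 32,820 / 960 = 34.1875 → 34.2%.

34.2%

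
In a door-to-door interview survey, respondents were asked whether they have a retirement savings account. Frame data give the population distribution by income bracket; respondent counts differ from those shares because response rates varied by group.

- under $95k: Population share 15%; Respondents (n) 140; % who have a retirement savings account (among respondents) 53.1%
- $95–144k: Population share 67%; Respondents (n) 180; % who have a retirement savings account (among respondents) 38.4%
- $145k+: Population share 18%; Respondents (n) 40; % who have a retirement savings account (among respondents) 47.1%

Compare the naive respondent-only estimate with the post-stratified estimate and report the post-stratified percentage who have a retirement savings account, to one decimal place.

42.2%

Without adjustment, the pooled respondent share is:
  (140/360)×53.1 + (180/360)×38.4 + (40/360)×47.1 = 45.0833%
Post-stratified estimate weights by population shares:
  0.15×53.1 + 0.67×38.4 + 0.18×47.1 = 42.171%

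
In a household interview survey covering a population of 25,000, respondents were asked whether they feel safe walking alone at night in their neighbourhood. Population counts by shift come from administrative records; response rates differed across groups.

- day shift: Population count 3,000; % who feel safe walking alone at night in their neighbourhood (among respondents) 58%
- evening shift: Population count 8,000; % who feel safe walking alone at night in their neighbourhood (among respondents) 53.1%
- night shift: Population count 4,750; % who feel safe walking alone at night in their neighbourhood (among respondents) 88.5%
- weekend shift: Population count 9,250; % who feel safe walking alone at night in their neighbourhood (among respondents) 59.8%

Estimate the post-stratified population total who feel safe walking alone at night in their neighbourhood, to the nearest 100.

Estimated count per cell = population count × respondent percentage:
  day shift: 3,000 × 58% = 1740
  evening shift: 8,000 × 53.1% = 4248
  night shift: 4,750 × 88.5% = 4203.75
  weekend shift: 9,250 × 59.8% = 5531.5
Estimated total = 15723.2 → 15,700.

15,700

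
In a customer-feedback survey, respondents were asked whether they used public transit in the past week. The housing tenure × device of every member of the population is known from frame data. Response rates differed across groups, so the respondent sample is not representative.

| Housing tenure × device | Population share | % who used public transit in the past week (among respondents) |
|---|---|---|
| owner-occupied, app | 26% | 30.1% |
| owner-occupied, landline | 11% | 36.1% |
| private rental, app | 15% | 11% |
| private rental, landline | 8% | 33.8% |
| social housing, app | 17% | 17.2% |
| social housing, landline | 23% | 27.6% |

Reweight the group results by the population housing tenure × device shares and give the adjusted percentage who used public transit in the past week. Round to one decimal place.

25.4%

Post-stratification weights by population share, not respondent share:
  owner-occupied, app: 0.26 × 30.1 = 7.826
  owner-occupied, landline: 0.11 × 36.1 = 3.971
  private rental, app: 0.15 × 11 = 1.65
  private rental, landline: 0.08 × 33.8 = 2.704
  social housing, app: 0.17 × 17.2 = 2.924
  social housing, landline: 0.23 × 27.6 = 6.348
Post-stratified estimate = 25.423 → 25.4%.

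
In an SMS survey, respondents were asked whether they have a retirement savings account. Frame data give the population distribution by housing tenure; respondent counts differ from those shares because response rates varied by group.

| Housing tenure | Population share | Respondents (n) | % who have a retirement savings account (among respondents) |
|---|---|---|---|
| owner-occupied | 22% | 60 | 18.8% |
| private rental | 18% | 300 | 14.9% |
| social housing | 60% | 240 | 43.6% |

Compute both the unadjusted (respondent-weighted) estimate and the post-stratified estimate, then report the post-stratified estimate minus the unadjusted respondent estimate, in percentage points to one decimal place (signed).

Without adjustment, the pooled respondent share is:
  (60/600)×18.8 + (300/600)×14.9 + (240/600)×43.6 = 26.77%
Post-stratifying to population shares instead:
  0.22×18.8 + 0.18×14.9 + 0.6×43.6 = 32.978%
Difference = 32.978 − 26.77 = 6.208 pp.

+6.2 percentage points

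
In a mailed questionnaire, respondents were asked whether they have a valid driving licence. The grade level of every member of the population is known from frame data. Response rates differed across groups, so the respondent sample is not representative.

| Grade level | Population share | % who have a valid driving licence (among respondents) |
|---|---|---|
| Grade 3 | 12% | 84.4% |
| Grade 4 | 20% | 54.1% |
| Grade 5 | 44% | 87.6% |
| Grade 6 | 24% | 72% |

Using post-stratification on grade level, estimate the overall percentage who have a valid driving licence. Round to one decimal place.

Post-stratification weights by population share, not respondent share:
  Grade 3: 0.12 × 84.4 = 10.128
  Grade 4: 0.2 × 54.1 = 10.82
  Grade 5: 0.44 × 87.6 = 38.544
  Grade 6: 0.24 × 72 = 17.28
Post-stratified estimate = 76.772 → 76.8%.

76.8%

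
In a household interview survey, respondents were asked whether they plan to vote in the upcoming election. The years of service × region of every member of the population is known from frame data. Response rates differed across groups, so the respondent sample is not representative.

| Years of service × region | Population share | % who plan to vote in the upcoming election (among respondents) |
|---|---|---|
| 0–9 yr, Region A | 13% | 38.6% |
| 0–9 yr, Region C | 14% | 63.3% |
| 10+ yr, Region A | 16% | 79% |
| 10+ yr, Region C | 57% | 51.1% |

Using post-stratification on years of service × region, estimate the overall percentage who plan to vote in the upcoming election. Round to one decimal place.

55.6%

Weight each group's respondent value by its population share:
  0–9 yr, Region A: 0.13 × 38.6 = 5.018
  0–9 yr, Region C: 0.14 × 63.3 = 8.862
  10+ yr, Region A: 0.16 × 79 = 12.64
  10+ yr, Region C: 0.57 × 51.1 = 29.127
Post-stratified estimate = 55.647 → 55.6%.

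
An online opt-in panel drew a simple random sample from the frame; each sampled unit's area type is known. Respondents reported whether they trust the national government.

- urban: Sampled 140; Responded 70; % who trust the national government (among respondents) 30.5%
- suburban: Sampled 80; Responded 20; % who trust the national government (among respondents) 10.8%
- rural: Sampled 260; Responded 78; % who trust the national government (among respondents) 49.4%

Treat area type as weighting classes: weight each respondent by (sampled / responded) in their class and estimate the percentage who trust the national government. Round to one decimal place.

37.5%

Class response rates: urban 70/140 = 50%, suburban 20/80 = 25%, rural 78/260 = 30%.
Each respondent's weight = sampled/responded in their class; summing within a class gives n_sampled, so:
  urban: 140 × 30.5 = 4270
  suburban: 80 × 10.8 = 864
  rural: 260 × 49.4 = 12,844
Adjusted estimate = 17,978 / 480 = 37.4542 → 37.5%.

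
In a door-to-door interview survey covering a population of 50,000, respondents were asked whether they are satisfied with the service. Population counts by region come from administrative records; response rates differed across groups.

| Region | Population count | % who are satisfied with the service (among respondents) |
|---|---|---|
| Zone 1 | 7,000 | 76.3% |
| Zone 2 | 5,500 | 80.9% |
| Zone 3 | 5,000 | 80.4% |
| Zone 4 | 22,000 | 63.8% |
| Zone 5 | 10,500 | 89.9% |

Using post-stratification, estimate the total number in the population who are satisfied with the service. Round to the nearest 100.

Apply each group's respondent rate to its population count:
  Zone 1: 7,000 × 76.3% = 5341
  Zone 2: 5,500 × 80.9% = 4449.5
  Zone 3: 5,000 × 80.4% = 4020
  Zone 4: 22,000 × 63.8% = 14,036
  Zone 5: 10,500 × 89.9% = 9439.5
Estimated total = 37,286 → 37,300.

37,300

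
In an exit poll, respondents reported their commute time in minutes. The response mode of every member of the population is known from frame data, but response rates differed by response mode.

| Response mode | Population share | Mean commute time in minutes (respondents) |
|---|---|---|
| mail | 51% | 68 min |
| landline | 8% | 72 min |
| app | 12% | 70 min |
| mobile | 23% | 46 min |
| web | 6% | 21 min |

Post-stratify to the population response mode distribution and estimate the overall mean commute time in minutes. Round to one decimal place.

60.7

Each cell contributes population-share × respondent value:
  mail: 0.51 × 68 = 34.68
  landline: 0.08 × 72 = 5.76
  app: 0.12 × 70 = 8.4
  mobile: 0.23 × 46 = 10.58
  web: 0.06 × 21 = 1.26
Post-stratified estimate = 60.68 → 60.7.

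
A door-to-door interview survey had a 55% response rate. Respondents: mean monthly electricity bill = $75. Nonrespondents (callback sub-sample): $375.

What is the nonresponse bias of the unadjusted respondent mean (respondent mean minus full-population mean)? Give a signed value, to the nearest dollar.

Nonresponse fraction = 1 − 0.55 = 0.45.
Bias = (nonresponse fraction) × (respondent mean − nonrespondent mean)
     = 0.45 × (75 − 375) = 0.45 × -300 = -135.

-$135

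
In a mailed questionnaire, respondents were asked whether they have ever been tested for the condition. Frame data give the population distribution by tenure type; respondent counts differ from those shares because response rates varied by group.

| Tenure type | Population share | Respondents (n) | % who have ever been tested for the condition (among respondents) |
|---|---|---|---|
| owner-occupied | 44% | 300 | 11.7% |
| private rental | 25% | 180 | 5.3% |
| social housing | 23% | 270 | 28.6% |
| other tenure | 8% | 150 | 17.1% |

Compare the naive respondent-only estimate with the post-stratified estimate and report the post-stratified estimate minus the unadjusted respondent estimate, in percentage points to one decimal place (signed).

-2.0 percentage points

Without adjustment, the pooled respondent share is:
  (300/900)×11.7 + (180/900)×5.3 + (270/900)×28.6 + (150/900)×17.1 = 16.39%
Reweighting by population tenure type shares:
  0.44×11.7 + 0.25×5.3 + 0.23×28.6 + 0.08×17.1 = 14.419%
Difference = 14.419 − 16.39 = -1.971 pp.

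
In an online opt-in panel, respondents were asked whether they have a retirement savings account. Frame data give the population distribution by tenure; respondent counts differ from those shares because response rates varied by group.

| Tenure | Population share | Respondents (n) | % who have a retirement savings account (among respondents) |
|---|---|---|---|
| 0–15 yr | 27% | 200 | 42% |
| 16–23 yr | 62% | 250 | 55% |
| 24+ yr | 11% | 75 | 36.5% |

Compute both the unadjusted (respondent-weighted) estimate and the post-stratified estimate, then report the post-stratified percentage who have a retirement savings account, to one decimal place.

Unadjusted (pooled respondent) estimate weights by respondent counts:
  (200/525)×42 + (250/525)×55 + (75/525)×36.5 = 47.4048%
Post-stratified estimate weights by population shares:
  0.27×42 + 0.62×55 + 0.11×36.5 = 49.455%

49.5%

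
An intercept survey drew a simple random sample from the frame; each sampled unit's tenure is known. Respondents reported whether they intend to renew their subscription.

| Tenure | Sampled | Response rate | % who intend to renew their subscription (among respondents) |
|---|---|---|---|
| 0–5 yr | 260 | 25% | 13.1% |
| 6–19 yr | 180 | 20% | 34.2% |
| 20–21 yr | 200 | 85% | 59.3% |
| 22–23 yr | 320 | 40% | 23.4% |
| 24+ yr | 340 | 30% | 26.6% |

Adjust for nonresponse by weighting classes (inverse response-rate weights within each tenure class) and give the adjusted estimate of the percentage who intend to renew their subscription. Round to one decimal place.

Weighting each respondent by the inverse class response rate inflates each class back to its sampled size, so the class weight is n_sampled:
  0–5 yr: 260 × 13.1 = 3406
  6–19 yr: 180 × 34.2 = 6156
  20–21 yr: 200 × 59.3 = 11,860
  22–23 yr: 320 × 23.4 = 7488
  24+ yr: 340 × 26.6 = 9044
Adjusted estimate = 37,954 / 1,300 = 29.1954 → 29.2%.

29.2%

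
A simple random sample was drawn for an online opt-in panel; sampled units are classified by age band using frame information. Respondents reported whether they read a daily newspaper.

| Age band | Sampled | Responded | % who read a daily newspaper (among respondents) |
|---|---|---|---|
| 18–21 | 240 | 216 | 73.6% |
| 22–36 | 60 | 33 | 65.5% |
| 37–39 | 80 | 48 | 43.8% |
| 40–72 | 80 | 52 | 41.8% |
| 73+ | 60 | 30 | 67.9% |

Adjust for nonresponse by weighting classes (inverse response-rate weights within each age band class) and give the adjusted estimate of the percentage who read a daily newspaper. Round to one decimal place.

62.5%

Response rates by class: 18–21 216/240 = 90%, 22–36 33/60 = 55%, 37–39 48/80 = 60%, 40–72 52/80 = 65%, 73+ 30/60 = 50%.
With weight = n_sampled/n_responded per class, the weighted class total is n_sampled:
  18–21: 240 × 73.6 = 17,664
  22–36: 60 × 65.5 = 3930
  37–39: 80 × 43.8 = 3504
  40–72: 80 × 41.8 = 3344
  73+: 60 × 67.9 = 4074
Adjusted estimate = 32,516 / 520 = 62.5308 → 62.5%.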